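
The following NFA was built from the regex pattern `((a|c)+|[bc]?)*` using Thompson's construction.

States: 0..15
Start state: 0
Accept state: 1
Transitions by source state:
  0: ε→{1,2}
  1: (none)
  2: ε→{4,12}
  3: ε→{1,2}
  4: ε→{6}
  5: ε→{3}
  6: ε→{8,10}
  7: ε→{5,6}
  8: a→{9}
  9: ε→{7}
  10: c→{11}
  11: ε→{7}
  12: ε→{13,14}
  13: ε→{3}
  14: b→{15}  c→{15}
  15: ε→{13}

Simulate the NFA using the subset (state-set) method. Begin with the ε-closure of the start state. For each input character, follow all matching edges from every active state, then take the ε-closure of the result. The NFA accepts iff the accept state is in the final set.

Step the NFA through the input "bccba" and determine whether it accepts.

start: ε-closure({0}) = {0,1,2,3,4,6,8,10,12,13,14}
'b' @ 1: {1,2,3,4,6,8,10,12,13,14,15}  ✓accept
'c' @ 2: {1,2,3,4,5,6,7,8,10,11,12,13,14,15}  ✓accept
'c' @ 3: {1,2,3,4,5,6,7,8,10,11,12,13,14,15}  ✓accept
'b' @ 4: {1,2,3,4,6,8,10,12,13,14,15}  ✓accept
'a' @ 5: {1,2,3,4,5,6,7,8,9,10,12,13,14}  ✓accept
end set {1,2,3,4,5,6,7,8,9,10,12,13,14} — state 1 in

Answer: ACCEPT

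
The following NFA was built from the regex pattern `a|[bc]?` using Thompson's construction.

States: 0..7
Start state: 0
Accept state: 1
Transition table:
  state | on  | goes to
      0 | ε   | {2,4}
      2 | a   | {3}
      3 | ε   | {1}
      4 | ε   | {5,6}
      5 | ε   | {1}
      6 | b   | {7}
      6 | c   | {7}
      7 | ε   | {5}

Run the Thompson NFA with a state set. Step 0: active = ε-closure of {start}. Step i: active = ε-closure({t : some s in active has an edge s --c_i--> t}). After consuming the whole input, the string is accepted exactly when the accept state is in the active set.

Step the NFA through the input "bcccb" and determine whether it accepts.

Answer: REJECT

Steps:
start: ε-closure({0}) = {0,1,2,4,5,6}
'b' @ 1: {1,5,7}  ✓accept
'c' @ 2: {}  — state set empty
rest 'ccb' ignored (set empty)
end set {} — state 1 not in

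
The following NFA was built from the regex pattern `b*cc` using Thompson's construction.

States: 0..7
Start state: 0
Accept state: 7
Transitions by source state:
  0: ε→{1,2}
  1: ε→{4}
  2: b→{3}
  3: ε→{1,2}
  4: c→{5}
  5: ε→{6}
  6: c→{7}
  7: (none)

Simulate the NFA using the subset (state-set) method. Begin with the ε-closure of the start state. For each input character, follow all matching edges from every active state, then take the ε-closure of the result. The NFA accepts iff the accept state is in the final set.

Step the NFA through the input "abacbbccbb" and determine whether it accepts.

Answer: REJECT

Steps:
initial (ε-close {0}): {0,1,2,4}
'a' @ 1: {}  — state set empty
rest 'bacbbccbb' ignored (set empty)
after full input: {}  (accept=7 not in)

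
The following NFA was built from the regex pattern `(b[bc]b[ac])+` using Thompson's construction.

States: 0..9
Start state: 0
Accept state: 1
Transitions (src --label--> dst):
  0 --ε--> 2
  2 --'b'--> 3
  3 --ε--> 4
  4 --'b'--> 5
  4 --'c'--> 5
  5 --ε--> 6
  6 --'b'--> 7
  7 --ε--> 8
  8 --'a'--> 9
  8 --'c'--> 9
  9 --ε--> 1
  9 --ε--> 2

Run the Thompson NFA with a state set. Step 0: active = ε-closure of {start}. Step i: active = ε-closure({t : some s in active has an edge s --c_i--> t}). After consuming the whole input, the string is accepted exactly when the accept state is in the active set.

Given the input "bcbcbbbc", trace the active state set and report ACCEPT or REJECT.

start: ε-closure({0}) = {0,2}
'b' @ 1: {3,4}
'c' @ 2: {5,6}
'b' @ 3: {7,8}
'c' @ 4: {1,2,9}  (accept∈set)
'b' @ 5: {3,4}
'b' @ 6: {5,6}
'b' @ 7: {7,8}
'c' @ 8: {1,2,9}  (accept∈set)
after full input: {1,2,9}  (accept=1 in)

Answer: ACCEPT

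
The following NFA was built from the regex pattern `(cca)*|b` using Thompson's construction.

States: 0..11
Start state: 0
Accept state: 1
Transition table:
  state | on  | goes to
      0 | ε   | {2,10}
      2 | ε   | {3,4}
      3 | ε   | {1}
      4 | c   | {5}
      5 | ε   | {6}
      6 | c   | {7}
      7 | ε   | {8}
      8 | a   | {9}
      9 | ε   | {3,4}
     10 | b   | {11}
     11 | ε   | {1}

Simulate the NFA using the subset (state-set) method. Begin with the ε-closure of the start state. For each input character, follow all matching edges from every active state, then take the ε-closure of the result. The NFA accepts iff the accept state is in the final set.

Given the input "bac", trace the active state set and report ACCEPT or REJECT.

start: ε-closure({0}) = {0,1,2,3,4,10}
'b' @ 1: {1,11}  (accept∈set)
'a' @ 2: {}  — no active states
rest 'c' ignored (set empty)
final: {}; accept 1 not in set

Answer: REJECT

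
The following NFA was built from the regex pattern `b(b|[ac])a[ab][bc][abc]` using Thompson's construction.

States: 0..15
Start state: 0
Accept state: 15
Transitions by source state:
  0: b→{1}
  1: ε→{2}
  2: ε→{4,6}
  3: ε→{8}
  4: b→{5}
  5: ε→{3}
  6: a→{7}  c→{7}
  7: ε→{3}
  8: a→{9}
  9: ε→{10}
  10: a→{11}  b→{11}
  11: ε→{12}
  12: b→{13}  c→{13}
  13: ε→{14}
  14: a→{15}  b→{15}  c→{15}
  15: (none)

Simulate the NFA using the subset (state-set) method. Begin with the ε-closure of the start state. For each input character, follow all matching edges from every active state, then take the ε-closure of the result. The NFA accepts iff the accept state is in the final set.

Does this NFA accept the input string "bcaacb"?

Answer: ACCEPT

Derivation:
S₀ = ε-closure({0}) = {0}
'b' @ 1: {1,2,4,6}
'c' @ 2: {3,7,8}
'a' @ 3: {9,10}
'a' @ 4: {11,12}
'c' @ 5: {13,14}
'b' @ 6: {15}  (accept∈set)
after full input: {15}  (accept=15 in)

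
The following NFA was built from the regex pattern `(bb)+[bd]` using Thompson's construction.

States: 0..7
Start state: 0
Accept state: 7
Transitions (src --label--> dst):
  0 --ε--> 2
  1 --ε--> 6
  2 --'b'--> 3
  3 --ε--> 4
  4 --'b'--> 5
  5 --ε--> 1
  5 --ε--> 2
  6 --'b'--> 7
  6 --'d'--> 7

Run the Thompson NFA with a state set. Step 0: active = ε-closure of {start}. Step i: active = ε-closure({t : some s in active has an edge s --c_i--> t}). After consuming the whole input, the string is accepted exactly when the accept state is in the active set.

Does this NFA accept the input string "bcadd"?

start: ε-closure({0}) = {0,2}
'b' @ 1: {3,4}
'c' @ 2: {}  — dead — no transitions
rest 'add' ignored (set empty)
after full input: {}  (accept=7 not in)

Answer: REJECT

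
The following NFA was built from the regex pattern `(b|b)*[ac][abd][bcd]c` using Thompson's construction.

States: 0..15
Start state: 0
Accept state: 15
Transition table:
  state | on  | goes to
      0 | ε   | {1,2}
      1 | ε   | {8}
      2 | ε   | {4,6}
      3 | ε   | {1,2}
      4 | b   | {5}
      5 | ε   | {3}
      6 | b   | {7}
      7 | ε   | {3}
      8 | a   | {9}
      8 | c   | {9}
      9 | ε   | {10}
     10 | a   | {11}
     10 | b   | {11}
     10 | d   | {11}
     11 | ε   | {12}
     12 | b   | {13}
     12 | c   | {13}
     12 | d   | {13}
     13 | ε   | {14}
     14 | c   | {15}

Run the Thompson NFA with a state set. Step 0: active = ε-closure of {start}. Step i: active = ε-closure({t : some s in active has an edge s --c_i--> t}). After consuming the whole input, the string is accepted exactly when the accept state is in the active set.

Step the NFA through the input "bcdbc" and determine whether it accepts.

Answer: ACCEPT

Steps:
initial (ε-close {0}): {0,1,2,4,6,8}
'b' @ 1: {1,2,3,4,5,6,7,8}
'c' @ 2: {9,10}
'd' @ 3: {11,12}
'b' @ 4: {13,14}
'c' @ 5: {15}  [accepting]
after full input: {15}  (accept=15 in)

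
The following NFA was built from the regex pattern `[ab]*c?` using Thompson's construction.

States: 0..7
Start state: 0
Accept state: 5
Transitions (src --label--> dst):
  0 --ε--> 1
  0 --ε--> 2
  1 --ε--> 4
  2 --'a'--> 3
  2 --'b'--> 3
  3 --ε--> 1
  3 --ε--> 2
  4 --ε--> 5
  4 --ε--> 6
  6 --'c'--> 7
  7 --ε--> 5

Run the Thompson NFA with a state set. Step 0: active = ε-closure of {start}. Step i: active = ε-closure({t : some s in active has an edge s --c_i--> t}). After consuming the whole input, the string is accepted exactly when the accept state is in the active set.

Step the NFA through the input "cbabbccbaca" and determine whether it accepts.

start: ε-closure({0}) = {0,1,2,4,5,6}
'c' @ 1: {5,7}  [accepting]
'b' @ 2: {}  — dead — no transitions
rest 'abbccbaca' ignored (set empty)
end set {} — state 5 not in

Answer: REJECT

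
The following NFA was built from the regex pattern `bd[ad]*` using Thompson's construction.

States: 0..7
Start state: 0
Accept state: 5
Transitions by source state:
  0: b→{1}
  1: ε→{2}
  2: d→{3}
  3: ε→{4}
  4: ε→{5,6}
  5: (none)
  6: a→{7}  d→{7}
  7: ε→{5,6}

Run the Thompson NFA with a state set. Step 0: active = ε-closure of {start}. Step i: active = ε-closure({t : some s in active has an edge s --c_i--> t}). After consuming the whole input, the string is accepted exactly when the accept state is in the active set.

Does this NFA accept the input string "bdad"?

Answer: ACCEPT

Steps:
S₀ = ε-closure({0}) = {0}
'b' @ 1: {1,2}
'd' @ 2: {3,4,5,6}  [accepting]
'a' @ 3: {5,6,7}  [accepting]
'd' @ 4: {5,6,7}  [accepting]
final: {5,6,7}; accept 5 in set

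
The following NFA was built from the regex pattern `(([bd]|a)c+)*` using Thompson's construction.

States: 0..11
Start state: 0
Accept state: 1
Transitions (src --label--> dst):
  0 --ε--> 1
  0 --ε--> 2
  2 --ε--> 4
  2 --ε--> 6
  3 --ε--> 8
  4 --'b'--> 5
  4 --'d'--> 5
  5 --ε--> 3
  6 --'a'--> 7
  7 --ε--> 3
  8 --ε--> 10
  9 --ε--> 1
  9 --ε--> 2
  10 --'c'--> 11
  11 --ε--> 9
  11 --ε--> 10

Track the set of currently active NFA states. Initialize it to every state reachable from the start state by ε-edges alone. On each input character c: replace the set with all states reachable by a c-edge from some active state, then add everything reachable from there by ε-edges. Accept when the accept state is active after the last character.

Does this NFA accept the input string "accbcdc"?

Answer: ACCEPT

Derivation:
initial (ε-close {0}): {0,1,2,4,6}
'a' @ 1: {3,7,8,10}
'c' @ 2: {1,2,4,6,9,10,11}  [accepting]
'c' @ 3: {1,2,4,6,9,10,11}  [accepting]
'b' @ 4: {3,5,8,10}
'c' @ 5: {1,2,4,6,9,10,11}  [accepting]
'd' @ 6: {3,5,8,10}
'c' @ 7: {1,2,4,6,9,10,11}  [accepting]
end set {1,2,4,6,9,10,11} — state 1 in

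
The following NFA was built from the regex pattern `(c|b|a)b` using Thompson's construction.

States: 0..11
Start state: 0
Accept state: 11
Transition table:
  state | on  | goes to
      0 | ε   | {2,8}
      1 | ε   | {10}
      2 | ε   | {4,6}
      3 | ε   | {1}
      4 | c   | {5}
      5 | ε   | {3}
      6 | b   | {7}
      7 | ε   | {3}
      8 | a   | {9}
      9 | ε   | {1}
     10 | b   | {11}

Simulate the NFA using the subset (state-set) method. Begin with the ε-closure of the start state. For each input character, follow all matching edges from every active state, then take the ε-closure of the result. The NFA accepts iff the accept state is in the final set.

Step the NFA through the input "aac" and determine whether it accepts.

Answer: REJECT

Derivation:
S₀ = ε-closure({0}) = {0,2,4,6,8}
'a' @ 1: {1,9,10}
'a' @ 2: {}  — dead — no transitions
rest 'c' ignored (set empty)
final: {}; accept 11 not in set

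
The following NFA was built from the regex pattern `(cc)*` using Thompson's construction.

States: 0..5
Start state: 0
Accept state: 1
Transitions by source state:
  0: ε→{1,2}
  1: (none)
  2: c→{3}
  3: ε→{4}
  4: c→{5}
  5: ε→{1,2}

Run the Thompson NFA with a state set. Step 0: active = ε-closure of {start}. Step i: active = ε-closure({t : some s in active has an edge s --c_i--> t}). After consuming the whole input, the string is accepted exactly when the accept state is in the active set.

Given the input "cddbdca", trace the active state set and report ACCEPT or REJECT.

start: ε-closure({0}) = {0,1,2}
'c' @ 1: {3,4}
'd' @ 2: {}  — state set empty
rest 'dbdca' ignored (set empty)
end set {} — state 1 not in

Answer: REJECT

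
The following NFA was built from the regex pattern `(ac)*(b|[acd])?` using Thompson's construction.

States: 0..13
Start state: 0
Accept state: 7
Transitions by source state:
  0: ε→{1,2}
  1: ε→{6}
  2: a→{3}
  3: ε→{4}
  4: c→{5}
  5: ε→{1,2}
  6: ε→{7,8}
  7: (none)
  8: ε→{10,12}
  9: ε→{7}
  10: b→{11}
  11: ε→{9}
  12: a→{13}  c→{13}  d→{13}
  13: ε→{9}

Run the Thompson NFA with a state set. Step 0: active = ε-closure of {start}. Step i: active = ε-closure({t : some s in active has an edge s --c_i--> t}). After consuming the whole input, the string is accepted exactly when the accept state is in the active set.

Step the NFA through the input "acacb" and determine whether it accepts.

start: ε-closure({0}) = {0,1,2,6,7,8,10,12}
'a' @ 1: {3,4,7,9,13}  [accepting]
'c' @ 2: {1,2,5,6,7,8,10,12}  [accepting]
'a' @ 3: {3,4,7,9,13}  [accepting]
'c' @ 4: {1,2,5,6,7,8,10,12}  [accepting]
'b' @ 5: {7,9,11}  [accepting]
final: {7,9,11}; accept 7 in set

Answer: ACCEPT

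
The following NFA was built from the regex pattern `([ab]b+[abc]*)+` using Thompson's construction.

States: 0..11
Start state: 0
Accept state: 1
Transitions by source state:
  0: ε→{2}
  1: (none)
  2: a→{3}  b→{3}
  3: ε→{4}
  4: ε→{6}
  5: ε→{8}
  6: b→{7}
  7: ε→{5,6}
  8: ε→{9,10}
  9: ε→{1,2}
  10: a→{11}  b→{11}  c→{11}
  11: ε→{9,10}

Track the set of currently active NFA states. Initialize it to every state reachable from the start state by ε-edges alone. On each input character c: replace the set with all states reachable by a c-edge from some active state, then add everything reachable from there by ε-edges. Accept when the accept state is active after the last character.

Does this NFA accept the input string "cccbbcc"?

Answer: REJECT

Derivation:
initial (ε-close {0}): {0,2}
'c' @ 1: {}  — state set empty
rest 'ccbbcc' ignored (set empty)
final: {}; accept 1 not in set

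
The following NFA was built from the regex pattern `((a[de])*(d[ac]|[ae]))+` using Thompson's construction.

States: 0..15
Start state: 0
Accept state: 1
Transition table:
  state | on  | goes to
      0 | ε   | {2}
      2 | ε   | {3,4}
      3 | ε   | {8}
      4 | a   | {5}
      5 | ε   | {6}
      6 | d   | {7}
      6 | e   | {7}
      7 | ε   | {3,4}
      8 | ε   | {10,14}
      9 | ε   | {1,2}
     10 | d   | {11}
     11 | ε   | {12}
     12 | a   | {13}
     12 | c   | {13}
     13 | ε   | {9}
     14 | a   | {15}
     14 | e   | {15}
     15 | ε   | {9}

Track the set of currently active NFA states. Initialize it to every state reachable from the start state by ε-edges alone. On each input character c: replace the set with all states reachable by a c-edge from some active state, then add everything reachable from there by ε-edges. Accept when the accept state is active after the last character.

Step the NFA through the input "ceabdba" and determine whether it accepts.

start: ε-closure({0}) = {0,2,3,4,8,10,14}
'c' @ 1: {}  — state set empty
rest 'eabdba' ignored (set empty)
final: {}; accept 1 not in set

Answer: REJECT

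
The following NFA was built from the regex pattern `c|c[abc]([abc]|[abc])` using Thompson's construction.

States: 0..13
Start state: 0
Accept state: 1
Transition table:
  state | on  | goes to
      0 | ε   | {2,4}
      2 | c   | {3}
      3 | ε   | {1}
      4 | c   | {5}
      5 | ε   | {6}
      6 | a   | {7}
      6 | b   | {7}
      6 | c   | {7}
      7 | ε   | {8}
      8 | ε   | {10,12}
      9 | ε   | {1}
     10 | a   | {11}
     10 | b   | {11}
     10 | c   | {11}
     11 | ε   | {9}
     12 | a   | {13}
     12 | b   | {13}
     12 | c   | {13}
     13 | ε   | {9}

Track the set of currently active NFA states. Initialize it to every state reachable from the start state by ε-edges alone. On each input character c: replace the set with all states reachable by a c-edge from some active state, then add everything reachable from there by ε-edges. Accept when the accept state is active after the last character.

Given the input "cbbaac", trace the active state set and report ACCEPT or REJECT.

Answer: REJECT

Steps:
initial (ε-close {0}): {0,2,4}
'c' @ 1: {1,3,5,6}  [accepting]
'b' @ 2: {7,8,10,12}
'b' @ 3: {1,9,11,13}  [accepting]
'a' @ 4: {}  — no active states
rest 'ac' ignored (set empty)
after full input: {}  (accept=1 not in)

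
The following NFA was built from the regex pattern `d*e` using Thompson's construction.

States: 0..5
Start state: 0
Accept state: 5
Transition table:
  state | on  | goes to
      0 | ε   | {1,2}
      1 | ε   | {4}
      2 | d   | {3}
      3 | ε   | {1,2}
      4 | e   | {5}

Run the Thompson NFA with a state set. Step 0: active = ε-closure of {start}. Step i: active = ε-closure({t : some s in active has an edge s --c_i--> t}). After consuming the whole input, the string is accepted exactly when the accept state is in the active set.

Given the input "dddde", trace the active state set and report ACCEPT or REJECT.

Answer: ACCEPT

Trace:
start: ε-closure({0}) = {0,1,2,4}
'd' @ 1: {1,2,3,4}
'd' @ 2: {1,2,3,4}
'd' @ 3: {1,2,3,4}
'd' @ 4: {1,2,3,4}
'e' @ 5: {5}  ✓accept
after full input: {5}  (accept=5 in)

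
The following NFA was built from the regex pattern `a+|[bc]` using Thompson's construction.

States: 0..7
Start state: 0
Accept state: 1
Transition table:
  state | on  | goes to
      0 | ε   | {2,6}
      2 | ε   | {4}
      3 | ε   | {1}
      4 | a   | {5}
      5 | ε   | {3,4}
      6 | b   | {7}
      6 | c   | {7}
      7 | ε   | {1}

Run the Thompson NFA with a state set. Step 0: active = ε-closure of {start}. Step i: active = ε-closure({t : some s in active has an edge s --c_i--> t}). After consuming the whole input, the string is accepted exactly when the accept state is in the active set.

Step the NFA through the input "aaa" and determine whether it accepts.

Answer: ACCEPT

Steps:
start: ε-closure({0}) = {0,2,4,6}
'a' @ 1: {1,3,4,5}  ✓accept
'a' @ 2: {1,3,4,5}  ✓accept
'a' @ 3: {1,3,4,5}  ✓accept
final: {1,3,4,5}; accept 1 in set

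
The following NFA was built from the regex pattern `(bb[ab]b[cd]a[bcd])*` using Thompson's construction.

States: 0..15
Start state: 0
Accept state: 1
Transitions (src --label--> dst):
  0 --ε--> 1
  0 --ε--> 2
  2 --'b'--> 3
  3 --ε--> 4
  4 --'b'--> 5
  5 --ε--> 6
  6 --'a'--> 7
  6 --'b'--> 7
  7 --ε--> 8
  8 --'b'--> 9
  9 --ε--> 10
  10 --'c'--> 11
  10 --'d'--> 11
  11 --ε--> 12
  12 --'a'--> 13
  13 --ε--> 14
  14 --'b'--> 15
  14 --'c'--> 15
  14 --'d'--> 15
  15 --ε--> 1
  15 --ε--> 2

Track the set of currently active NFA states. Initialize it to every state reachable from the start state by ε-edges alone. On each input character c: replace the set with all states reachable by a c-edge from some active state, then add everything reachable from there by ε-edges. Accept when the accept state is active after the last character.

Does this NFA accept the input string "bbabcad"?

Answer: ACCEPT

Derivation:
start: ε-closure({0}) = {0,1,2}
'b' @ 1: {3,4}
'b' @ 2: {5,6}
'a' @ 3: {7,8}
'b' @ 4: {9,10}
'c' @ 5: {11,12}
'a' @ 6: {13,14}
'd' @ 7: {1,2,15}  ✓accept
after full input: {1,2,15}  (accept=1 in)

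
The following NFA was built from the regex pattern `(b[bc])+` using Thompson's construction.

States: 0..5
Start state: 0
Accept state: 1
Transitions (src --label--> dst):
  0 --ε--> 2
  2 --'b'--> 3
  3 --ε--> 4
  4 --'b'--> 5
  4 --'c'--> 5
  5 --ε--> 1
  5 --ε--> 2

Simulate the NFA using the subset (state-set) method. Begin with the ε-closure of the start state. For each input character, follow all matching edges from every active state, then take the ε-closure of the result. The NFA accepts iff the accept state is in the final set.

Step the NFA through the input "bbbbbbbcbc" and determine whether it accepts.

start: ε-closure({0}) = {0,2}
'b' @ 1: {3,4}
'b' @ 2: {1,2,5}  ✓accept
'b' @ 3: {3,4}
'b' @ 4: {1,2,5}  ✓accept
'b' @ 5: {3,4}
'b' @ 6: {1,2,5}  ✓accept
'b' @ 7: {3,4}
'c' @ 8: {1,2,5}  ✓accept
'b' @ 9: {3,4}
'c' @ 10: {1,2,5}  ✓accept
end set {1,2,5} — state 1 in

Answer: ACCEPT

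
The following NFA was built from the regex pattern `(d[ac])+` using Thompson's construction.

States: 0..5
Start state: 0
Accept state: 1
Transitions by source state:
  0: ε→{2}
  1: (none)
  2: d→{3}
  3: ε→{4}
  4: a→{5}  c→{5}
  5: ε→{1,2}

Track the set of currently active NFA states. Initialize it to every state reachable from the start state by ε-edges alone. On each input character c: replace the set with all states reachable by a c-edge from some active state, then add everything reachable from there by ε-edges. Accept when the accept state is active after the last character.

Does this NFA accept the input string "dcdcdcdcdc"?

Answer: ACCEPT

Derivation:
initial (ε-close {0}): {0,2}
'd' @ 1: {3,4}
'c' @ 2: {1,2,5}  [accepting]
'd' @ 3: {3,4}
'c' @ 4: {1,2,5}  [accepting]
'd' @ 5: {3,4}
'c' @ 6: {1,2,5}  [accepting]
'd' @ 7: {3,4}
'c' @ 8: {1,2,5}  [accepting]
'd' @ 9: {3,4}
'c' @ 10: {1,2,5}  [accepting]
after full input: {1,2,5}  (accept=1 in)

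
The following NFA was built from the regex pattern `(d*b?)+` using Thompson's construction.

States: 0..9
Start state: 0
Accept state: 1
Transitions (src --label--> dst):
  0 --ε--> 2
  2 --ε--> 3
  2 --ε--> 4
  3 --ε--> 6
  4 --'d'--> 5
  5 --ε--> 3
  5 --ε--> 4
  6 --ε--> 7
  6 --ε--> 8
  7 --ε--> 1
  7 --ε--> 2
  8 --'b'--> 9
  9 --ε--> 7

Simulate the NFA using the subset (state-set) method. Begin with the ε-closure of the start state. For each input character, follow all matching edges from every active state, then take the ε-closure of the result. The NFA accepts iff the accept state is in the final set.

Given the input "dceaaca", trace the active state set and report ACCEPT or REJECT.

S₀ = ε-closure({0}) = {0,1,2,3,4,6,7,8}
'd' @ 1: {1,2,3,4,5,6,7,8}  [accepting]
'c' @ 2: {}  — state set empty
rest 'eaaca' ignored (set empty)
end set {} — state 1 not in

Answer: REJECT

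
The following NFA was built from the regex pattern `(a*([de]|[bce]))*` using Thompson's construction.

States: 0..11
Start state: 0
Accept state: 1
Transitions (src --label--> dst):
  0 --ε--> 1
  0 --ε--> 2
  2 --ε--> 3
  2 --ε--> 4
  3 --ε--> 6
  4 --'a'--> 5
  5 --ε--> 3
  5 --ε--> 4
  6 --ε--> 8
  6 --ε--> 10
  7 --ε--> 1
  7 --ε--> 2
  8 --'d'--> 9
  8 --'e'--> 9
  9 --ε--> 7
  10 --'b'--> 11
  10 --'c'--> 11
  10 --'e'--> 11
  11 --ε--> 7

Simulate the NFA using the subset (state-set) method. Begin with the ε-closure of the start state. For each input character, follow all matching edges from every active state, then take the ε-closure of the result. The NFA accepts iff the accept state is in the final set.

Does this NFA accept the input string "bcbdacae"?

Answer: ACCEPT

Derivation:
initial (ε-close {0}): {0,1,2,3,4,6,8,10}
'b' @ 1: {1,2,3,4,6,7,8,10,11}  (accept∈set)
'c' @ 2: {1,2,3,4,6,7,8,10,11}  (accept∈set)
'b' @ 3: {1,2,3,4,6,7,8,10,11}  (accept∈set)
'd' @ 4: {1,2,3,4,6,7,8,9,10}  (accept∈set)
'a' @ 5: {3,4,5,6,8,10}
'c' @ 6: {1,2,3,4,6,7,8,10,11}  (accept∈set)
'a' @ 7: {3,4,5,6,8,10}
'e' @ 8: {1,2,3,4,6,7,8,9,10,11}  (accept∈set)
after full input: {1,2,3,4,6,7,8,9,10,11}  (accept=1 in)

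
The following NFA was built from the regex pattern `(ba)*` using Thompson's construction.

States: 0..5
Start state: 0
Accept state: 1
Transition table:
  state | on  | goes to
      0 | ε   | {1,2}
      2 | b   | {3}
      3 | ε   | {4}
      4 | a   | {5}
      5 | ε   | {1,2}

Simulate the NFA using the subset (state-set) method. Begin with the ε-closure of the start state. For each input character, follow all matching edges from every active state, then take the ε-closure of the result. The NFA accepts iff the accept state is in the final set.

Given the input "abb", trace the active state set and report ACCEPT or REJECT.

Answer: REJECT

Trace:
S₀ = ε-closure({0}) = {0,1,2}
'a' @ 1: {}  — state set empty
rest 'bb' ignored (set empty)
final: {}; accept 1 not in set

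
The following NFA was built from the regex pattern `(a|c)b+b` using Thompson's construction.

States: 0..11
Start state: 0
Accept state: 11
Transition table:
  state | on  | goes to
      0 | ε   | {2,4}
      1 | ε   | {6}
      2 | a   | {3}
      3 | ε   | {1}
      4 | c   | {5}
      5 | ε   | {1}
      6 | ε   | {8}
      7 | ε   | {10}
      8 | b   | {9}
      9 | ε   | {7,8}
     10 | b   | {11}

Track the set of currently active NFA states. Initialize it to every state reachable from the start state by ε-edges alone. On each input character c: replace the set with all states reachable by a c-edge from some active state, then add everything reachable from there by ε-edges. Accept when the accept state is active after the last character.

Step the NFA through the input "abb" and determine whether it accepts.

Answer: ACCEPT

Trace:
start: ε-closure({0}) = {0,2,4}
'a' @ 1: {1,3,6,8}
'b' @ 2: {7,8,9,10}
'b' @ 3: {7,8,9,10,11}  [accepting]
end set {7,8,9,10,11} — state 11 in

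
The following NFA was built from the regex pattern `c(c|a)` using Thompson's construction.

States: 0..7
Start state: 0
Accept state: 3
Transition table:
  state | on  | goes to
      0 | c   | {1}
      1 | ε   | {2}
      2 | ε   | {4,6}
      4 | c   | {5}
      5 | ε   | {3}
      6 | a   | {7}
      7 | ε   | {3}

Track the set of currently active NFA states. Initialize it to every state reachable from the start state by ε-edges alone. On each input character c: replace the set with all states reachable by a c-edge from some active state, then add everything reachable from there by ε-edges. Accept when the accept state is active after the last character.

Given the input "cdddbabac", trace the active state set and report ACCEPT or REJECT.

Answer: REJECT

Derivation:
S₀ = ε-closure({0}) = {0}
'c' @ 1: {1,2,4,6}
'd' @ 2: {}  — no active states
rest 'ddbabac' ignored (set empty)
after full input: {}  (accept=3 not in)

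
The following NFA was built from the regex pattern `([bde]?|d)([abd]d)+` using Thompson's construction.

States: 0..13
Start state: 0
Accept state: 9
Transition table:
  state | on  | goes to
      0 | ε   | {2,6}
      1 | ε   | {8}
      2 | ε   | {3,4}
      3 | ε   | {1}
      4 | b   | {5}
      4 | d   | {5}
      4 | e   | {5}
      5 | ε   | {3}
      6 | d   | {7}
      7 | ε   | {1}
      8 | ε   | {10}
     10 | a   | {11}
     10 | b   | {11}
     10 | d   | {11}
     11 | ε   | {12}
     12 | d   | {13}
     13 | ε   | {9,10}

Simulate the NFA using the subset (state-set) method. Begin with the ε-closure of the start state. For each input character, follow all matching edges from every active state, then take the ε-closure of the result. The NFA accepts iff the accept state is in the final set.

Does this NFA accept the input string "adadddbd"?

initial (ε-close {0}): {0,1,2,3,4,6,8,10}
'a' @ 1: {11,12}
'd' @ 2: {9,10,13}  ✓accept
'a' @ 3: {11,12}
'd' @ 4: {9,10,13}  ✓accept
'd' @ 5: {11,12}
'd' @ 6: {9,10,13}  ✓accept
'b' @ 7: {11,12}
'd' @ 8: {9,10,13}  ✓accept
final: {9,10,13}; accept 9 in set

Answer: ACCEPT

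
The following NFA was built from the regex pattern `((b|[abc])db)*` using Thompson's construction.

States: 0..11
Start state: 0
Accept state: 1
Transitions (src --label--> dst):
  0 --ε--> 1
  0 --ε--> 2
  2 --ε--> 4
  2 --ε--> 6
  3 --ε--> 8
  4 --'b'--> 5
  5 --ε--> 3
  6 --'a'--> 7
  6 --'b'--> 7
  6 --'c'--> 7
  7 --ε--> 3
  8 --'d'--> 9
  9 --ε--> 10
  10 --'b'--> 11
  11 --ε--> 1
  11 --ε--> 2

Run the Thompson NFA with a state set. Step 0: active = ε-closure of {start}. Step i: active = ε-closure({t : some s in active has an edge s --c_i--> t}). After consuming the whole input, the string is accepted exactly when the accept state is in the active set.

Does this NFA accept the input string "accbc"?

Answer: REJECT

Steps:
S₀ = ε-closure({0}) = {0,1,2,4,6}
'a' @ 1: {3,7,8}
'c' @ 2: {}  — state set empty
rest 'cbc' ignored (set empty)
final: {}; accept 1 not in set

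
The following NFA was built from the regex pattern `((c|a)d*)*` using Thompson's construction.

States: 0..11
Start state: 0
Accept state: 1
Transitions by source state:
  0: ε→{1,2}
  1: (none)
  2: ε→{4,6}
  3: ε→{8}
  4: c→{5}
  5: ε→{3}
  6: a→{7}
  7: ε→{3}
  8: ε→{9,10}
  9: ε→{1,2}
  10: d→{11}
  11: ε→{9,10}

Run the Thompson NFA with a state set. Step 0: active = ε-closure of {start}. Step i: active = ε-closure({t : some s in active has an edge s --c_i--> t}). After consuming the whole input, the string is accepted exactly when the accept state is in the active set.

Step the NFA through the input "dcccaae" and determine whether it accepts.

S₀ = ε-closure({0}) = {0,1,2,4,6}
'd' @ 1: {}  — dead — no transitions
rest 'cccaae' ignored (set empty)
after full input: {}  (accept=1 not in)

Answer: REJECT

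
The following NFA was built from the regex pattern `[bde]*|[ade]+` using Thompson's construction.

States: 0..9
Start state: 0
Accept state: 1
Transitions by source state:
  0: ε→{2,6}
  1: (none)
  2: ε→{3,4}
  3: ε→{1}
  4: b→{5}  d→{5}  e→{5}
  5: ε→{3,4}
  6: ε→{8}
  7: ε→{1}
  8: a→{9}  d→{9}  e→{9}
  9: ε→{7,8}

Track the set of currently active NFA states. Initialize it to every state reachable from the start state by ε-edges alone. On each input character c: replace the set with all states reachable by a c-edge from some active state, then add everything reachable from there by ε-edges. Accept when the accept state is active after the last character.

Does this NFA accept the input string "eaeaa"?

S₀ = ε-closure({0}) = {0,1,2,3,4,6,8}
'e' @ 1: {1,3,4,5,7,8,9}  ✓accept
'a' @ 2: {1,7,8,9}  ✓accept
'e' @ 3: {1,7,8,9}  ✓accept
'a' @ 4: {1,7,8,9}  ✓accept
'a' @ 5: {1,7,8,9}  ✓accept
final: {1,7,8,9}; accept 1 in set

Answer: ACCEPT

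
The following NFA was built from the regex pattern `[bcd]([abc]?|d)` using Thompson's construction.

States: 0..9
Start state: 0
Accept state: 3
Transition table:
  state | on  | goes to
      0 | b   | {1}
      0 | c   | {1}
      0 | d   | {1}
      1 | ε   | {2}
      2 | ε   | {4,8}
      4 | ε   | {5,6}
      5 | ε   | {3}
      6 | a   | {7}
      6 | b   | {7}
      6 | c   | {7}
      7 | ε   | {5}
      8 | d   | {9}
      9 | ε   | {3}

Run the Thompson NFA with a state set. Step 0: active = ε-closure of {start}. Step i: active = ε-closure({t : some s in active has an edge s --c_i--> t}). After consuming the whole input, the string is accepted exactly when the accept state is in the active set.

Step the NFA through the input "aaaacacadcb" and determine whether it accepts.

initial (ε-close {0}): {0}
'a' @ 1: {}  — no active states
rest 'aaacacadcb' ignored (set empty)
end set {} — state 3 not in

Answer: REJECT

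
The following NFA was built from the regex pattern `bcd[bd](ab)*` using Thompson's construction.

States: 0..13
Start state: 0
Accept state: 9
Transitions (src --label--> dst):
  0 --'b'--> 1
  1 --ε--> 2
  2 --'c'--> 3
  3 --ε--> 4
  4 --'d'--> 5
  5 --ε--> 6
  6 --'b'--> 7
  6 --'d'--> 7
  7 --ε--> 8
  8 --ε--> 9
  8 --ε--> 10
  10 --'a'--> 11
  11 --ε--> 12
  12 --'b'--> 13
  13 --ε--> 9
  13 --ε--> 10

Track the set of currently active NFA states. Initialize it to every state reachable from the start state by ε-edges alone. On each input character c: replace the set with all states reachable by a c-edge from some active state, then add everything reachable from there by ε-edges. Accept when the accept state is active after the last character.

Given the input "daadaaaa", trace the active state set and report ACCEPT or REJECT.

S₀ = ε-closure({0}) = {0}
'd' @ 1: {}  — state set empty
rest 'aadaaaa' ignored (set empty)
final: {}; accept 9 not in set

Answer: REJECT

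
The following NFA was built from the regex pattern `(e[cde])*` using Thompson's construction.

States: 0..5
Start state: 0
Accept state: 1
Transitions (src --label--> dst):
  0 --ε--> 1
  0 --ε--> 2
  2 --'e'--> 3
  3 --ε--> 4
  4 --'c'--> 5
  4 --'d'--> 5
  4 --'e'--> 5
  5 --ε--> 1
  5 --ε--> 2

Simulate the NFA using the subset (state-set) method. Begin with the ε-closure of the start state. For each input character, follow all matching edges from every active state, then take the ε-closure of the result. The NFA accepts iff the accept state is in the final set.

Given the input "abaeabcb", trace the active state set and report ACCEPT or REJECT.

Answer: REJECT

Steps:
S₀ = ε-closure({0}) = {0,1,2}
'a' @ 1: {}  — state set empty
rest 'baeabcb' ignored (set empty)
final: {}; accept 1 not in set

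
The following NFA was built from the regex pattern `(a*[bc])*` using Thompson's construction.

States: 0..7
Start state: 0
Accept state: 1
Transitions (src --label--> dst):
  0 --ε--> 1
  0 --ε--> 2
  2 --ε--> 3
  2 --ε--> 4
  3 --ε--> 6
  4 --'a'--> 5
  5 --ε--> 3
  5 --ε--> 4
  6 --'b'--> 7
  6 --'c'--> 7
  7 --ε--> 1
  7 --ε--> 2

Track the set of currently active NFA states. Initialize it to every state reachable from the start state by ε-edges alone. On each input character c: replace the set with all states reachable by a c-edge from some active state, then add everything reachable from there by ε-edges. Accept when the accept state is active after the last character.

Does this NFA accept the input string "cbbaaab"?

S₀ = ε-closure({0}) = {0,1,2,3,4,6}
'c' @ 1: {1,2,3,4,6,7}  (accept∈set)
'b' @ 2: {1,2,3,4,6,7}  (accept∈set)
'b' @ 3: {1,2,3,4,6,7}  (accept∈set)
'a' @ 4: {3,4,5,6}
'a' @ 5: {3,4,5,6}
'a' @ 6: {3,4,5,6}
'b' @ 7: {1,2,3,4,6,7}  (accept∈set)
end set {1,2,3,4,6,7} — state 1 in

Answer: ACCEPT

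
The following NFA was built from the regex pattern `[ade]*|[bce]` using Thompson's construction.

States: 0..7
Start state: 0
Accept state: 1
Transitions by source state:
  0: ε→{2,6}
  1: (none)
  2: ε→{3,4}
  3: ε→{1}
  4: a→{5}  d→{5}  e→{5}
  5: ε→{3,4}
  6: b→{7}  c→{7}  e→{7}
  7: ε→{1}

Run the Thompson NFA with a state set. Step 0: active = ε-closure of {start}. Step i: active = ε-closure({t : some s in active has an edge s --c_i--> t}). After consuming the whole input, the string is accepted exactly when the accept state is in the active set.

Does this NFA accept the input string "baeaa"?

S₀ = ε-closure({0}) = {0,1,2,3,4,6}
'b' @ 1: {1,7}  [accepting]
'a' @ 2: {}  — no active states
rest 'eaa' ignored (set empty)
final: {}; accept 1 not in set

Answer: REJECT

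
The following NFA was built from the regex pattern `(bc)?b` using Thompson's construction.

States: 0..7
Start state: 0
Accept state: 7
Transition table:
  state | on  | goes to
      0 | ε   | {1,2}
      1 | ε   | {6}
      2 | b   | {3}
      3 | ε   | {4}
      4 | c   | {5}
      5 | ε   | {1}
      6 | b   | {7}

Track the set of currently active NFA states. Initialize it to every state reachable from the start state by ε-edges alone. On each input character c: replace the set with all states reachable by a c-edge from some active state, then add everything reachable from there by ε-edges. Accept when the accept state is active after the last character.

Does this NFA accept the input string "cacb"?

S₀ = ε-closure({0}) = {0,1,2,6}
'c' @ 1: {}  — state set empty
rest 'acb' ignored (set empty)
end set {} — state 7 not in

Answer: REJECT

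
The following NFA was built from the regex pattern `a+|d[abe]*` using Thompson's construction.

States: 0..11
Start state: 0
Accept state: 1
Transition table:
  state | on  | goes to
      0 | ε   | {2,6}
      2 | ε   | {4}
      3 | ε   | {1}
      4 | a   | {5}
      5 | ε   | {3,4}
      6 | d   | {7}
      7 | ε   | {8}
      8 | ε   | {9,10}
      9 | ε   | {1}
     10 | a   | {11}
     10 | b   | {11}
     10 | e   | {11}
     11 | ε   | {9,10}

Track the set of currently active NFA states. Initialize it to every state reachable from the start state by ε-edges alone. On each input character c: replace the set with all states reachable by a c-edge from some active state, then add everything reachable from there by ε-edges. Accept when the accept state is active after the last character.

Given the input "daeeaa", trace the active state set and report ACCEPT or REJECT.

Answer: ACCEPT

Trace:
start: ε-closure({0}) = {0,2,4,6}
'd' @ 1: {1,7,8,9,10}  ✓accept
'a' @ 2: {1,9,10,11}  ✓accept
'e' @ 3: {1,9,10,11}  ✓accept
'e' @ 4: {1,9,10,11}  ✓accept
'a' @ 5: {1,9,10,11}  ✓accept
'a' @ 6: {1,9,10,11}  ✓accept
after full input: {1,9,10,11}  (accept=1 in)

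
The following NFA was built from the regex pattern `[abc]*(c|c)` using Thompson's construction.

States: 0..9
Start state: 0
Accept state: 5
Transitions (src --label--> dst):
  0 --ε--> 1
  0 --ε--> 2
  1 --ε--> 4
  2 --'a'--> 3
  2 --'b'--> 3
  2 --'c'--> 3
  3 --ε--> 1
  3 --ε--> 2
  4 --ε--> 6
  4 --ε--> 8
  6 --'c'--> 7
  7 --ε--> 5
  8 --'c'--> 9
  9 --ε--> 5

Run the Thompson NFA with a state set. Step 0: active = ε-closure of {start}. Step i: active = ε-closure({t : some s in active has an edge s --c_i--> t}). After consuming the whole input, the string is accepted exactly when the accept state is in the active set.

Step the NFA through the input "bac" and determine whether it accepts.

start: ε-closure({0}) = {0,1,2,4,6,8}
'b' @ 1: {1,2,3,4,6,8}
'a' @ 2: {1,2,3,4,6,8}
'c' @ 3: {1,2,3,4,5,6,7,8,9}  [accepting]
end set {1,2,3,4,5,6,7,8,9} — state 5 in

Answer: ACCEPT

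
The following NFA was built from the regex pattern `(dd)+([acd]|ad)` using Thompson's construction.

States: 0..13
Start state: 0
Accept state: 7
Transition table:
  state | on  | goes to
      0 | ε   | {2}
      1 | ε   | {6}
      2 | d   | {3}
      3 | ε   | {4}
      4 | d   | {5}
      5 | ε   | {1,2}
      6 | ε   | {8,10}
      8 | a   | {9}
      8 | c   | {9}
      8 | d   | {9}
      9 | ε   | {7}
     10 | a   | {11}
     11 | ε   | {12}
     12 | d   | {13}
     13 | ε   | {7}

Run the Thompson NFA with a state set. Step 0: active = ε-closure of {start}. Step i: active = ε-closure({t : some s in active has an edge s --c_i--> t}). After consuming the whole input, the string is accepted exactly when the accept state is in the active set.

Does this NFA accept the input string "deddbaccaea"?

initial (ε-close {0}): {0,2}
'd' @ 1: {3,4}
'e' @ 2: {}  — dead — no transitions
rest 'ddbaccaea' ignored (set empty)
final: {}; accept 7 not in set

Answer: REJECT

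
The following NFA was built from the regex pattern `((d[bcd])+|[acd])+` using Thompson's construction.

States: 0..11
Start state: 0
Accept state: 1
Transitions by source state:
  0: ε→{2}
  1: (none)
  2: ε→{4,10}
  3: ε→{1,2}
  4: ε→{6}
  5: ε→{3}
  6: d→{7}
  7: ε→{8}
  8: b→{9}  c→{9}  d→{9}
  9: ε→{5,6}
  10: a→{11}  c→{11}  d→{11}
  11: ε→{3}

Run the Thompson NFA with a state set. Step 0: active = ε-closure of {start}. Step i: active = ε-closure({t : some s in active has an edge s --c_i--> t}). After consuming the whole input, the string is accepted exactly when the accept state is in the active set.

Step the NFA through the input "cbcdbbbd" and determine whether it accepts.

initial (ε-close {0}): {0,2,4,6,10}
'c' @ 1: {1,2,3,4,6,10,11}  ✓accept
'b' @ 2: {}  — dead — no transitions
rest 'cdbbbd' ignored (set empty)
after full input: {}  (accept=1 not in)

Answer: REJECT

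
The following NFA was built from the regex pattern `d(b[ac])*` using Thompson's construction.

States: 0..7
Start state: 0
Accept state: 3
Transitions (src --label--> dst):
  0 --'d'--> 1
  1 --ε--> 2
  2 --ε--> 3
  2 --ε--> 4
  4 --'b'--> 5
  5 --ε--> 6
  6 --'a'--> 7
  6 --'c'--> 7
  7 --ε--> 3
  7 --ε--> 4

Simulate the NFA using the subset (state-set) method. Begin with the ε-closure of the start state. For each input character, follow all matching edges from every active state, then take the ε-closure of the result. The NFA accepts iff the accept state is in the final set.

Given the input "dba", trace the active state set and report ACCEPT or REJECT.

Answer: ACCEPT

Trace:
S₀ = ε-closure({0}) = {0}
'd' @ 1: {1,2,3,4}  [accepting]
'b' @ 2: {5,6}
'a' @ 3: {3,4,7}  [accepting]
end set {3,4,7} — state 3 in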